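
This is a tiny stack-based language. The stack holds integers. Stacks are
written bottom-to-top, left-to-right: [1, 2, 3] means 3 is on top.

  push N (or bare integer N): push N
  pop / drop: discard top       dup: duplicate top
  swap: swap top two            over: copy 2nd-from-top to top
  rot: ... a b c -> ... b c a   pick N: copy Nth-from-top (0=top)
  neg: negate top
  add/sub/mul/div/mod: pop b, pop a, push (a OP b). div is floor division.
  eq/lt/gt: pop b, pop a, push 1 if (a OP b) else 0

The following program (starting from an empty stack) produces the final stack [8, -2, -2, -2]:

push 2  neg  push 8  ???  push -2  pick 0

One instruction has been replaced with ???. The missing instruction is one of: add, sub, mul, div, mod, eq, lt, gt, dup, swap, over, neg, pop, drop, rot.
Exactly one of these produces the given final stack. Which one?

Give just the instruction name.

Answer: swap

Derivation:
Stack before ???: [-2, 8]
Stack after ???:  [8, -2]
The instruction that transforms [-2, 8] -> [8, -2] is: swap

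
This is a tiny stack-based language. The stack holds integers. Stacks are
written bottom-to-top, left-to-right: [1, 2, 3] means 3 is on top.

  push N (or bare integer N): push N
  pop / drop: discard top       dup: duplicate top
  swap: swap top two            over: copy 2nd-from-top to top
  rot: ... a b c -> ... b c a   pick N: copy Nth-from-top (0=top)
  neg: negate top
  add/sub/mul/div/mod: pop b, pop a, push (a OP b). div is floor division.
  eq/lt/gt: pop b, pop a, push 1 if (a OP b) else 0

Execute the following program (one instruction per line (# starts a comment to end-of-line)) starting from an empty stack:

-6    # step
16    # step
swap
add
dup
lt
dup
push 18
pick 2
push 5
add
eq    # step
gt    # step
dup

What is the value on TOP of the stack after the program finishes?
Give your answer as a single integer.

After 'push -6': [-6]
After 'push 16': [-6, 16]
After 'swap': [16, -6]
After 'add': [10]
After 'dup': [10, 10]
After 'lt': [0]
After 'dup': [0, 0]
After 'push 18': [0, 0, 18]
After 'pick 2': [0, 0, 18, 0]
After 'push 5': [0, 0, 18, 0, 5]
After 'add': [0, 0, 18, 5]
After 'eq': [0, 0, 0]
After 'gt': [0, 0]
After 'dup': [0, 0, 0]

Answer: 0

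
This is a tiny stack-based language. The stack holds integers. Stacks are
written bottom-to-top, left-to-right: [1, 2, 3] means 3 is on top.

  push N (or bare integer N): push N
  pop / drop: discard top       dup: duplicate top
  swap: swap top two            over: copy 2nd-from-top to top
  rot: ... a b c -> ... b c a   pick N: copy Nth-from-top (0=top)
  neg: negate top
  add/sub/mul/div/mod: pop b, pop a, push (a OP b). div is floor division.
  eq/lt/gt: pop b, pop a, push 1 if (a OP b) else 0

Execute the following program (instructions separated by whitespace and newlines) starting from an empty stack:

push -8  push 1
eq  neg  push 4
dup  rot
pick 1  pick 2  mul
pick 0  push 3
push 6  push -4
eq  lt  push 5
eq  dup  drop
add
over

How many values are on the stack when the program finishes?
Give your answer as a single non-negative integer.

After 'push -8': stack = [-8] (depth 1)
After 'push 1': stack = [-8, 1] (depth 2)
After 'eq': stack = [0] (depth 1)
After 'neg': stack = [0] (depth 1)
After 'push 4': stack = [0, 4] (depth 2)
After 'dup': stack = [0, 4, 4] (depth 3)
After 'rot': stack = [4, 4, 0] (depth 3)
After 'pick 1': stack = [4, 4, 0, 4] (depth 4)
After 'pick 2': stack = [4, 4, 0, 4, 4] (depth 5)
After 'mul': stack = [4, 4, 0, 16] (depth 4)
  ...
After 'push 6': stack = [4, 4, 0, 16, 16, 3, 6] (depth 7)
After 'push -4': stack = [4, 4, 0, 16, 16, 3, 6, -4] (depth 8)
After 'eq': stack = [4, 4, 0, 16, 16, 3, 0] (depth 7)
After 'lt': stack = [4, 4, 0, 16, 16, 0] (depth 6)
After 'push 5': stack = [4, 4, 0, 16, 16, 0, 5] (depth 7)
After 'eq': stack = [4, 4, 0, 16, 16, 0] (depth 6)
After 'dup': stack = [4, 4, 0, 16, 16, 0, 0] (depth 7)
After 'drop': stack = [4, 4, 0, 16, 16, 0] (depth 6)
After 'add': stack = [4, 4, 0, 16, 16] (depth 5)
After 'over': stack = [4, 4, 0, 16, 16, 16] (depth 6)

Answer: 6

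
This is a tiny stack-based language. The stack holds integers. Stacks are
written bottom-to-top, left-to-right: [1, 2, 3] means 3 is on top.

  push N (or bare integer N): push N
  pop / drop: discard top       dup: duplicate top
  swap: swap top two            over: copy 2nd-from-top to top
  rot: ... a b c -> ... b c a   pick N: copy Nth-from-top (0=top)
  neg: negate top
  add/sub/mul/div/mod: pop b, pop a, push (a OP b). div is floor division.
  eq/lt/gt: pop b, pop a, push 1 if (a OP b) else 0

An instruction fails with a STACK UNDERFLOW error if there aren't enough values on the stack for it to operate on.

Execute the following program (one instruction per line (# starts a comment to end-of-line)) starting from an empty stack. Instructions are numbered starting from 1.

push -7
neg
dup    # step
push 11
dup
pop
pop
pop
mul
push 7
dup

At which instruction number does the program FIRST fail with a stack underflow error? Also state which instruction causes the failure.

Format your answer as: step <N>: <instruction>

Step 1 ('push -7'): stack = [-7], depth = 1
Step 2 ('neg'): stack = [7], depth = 1
Step 3 ('dup'): stack = [7, 7], depth = 2
Step 4 ('push 11'): stack = [7, 7, 11], depth = 3
Step 5 ('dup'): stack = [7, 7, 11, 11], depth = 4
Step 6 ('pop'): stack = [7, 7, 11], depth = 3
Step 7 ('pop'): stack = [7, 7], depth = 2
Step 8 ('pop'): stack = [7], depth = 1
Step 9 ('mul'): needs 2 value(s) but depth is 1 — STACK UNDERFLOW

Answer: step 9: mul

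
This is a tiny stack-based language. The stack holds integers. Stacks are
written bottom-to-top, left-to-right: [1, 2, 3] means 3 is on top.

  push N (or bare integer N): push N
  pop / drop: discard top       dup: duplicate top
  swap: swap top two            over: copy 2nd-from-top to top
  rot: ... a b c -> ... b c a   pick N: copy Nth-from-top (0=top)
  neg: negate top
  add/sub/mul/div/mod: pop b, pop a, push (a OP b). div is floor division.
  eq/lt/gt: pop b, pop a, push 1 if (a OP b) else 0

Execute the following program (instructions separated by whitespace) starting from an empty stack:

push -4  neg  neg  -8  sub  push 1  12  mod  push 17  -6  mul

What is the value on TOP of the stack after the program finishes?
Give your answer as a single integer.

After 'push -4': [-4]
After 'neg': [4]
After 'neg': [-4]
After 'push -8': [-4, -8]
After 'sub': [4]
After 'push 1': [4, 1]
After 'push 12': [4, 1, 12]
After 'mod': [4, 1]
After 'push 17': [4, 1, 17]
After 'push -6': [4, 1, 17, -6]
After 'mul': [4, 1, -102]

Answer: -102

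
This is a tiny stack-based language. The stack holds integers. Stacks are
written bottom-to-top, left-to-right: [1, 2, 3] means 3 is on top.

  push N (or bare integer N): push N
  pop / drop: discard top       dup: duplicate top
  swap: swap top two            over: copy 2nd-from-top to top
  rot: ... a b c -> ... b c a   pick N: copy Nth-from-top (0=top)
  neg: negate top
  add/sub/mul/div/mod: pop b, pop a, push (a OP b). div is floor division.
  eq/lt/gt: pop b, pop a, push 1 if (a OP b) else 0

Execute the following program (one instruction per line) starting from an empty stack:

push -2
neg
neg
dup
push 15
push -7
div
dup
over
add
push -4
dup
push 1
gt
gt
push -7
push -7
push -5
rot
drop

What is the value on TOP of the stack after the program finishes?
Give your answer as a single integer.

Answer: -5

Derivation:
After 'push -2': [-2]
After 'neg': [2]
After 'neg': [-2]
After 'dup': [-2, -2]
After 'push 15': [-2, -2, 15]
After 'push -7': [-2, -2, 15, -7]
After 'div': [-2, -2, -3]
After 'dup': [-2, -2, -3, -3]
After 'over': [-2, -2, -3, -3, -3]
After 'add': [-2, -2, -3, -6]
After 'push -4': [-2, -2, -3, -6, -4]
After 'dup': [-2, -2, -3, -6, -4, -4]
After 'push 1': [-2, -2, -3, -6, -4, -4, 1]
After 'gt': [-2, -2, -3, -6, -4, 0]
After 'gt': [-2, -2, -3, -6, 0]
After 'push -7': [-2, -2, -3, -6, 0, -7]
After 'push -7': [-2, -2, -3, -6, 0, -7, -7]
After 'push -5': [-2, -2, -3, -6, 0, -7, -7, -5]
After 'rot': [-2, -2, -3, -6, 0, -7, -5, -7]
After 'drop': [-2, -2, -3, -6, 0, -7, -5]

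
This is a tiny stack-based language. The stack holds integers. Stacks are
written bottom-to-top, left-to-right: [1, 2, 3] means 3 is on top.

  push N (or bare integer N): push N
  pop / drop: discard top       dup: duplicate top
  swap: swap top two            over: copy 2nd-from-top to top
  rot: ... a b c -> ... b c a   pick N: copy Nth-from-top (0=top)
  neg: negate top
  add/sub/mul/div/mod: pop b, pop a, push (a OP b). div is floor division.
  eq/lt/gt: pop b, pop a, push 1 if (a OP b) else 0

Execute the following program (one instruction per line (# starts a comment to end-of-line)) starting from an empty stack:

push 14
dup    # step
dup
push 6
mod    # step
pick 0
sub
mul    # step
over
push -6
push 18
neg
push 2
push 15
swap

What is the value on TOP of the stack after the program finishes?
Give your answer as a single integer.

Answer: 2

Derivation:
After 'push 14': [14]
After 'dup': [14, 14]
After 'dup': [14, 14, 14]
After 'push 6': [14, 14, 14, 6]
After 'mod': [14, 14, 2]
After 'pick 0': [14, 14, 2, 2]
After 'sub': [14, 14, 0]
After 'mul': [14, 0]
After 'over': [14, 0, 14]
After 'push -6': [14, 0, 14, -6]
After 'push 18': [14, 0, 14, -6, 18]
After 'neg': [14, 0, 14, -6, -18]
After 'push 2': [14, 0, 14, -6, -18, 2]
After 'push 15': [14, 0, 14, -6, -18, 2, 15]
After 'swap': [14, 0, 14, -6, -18, 15, 2]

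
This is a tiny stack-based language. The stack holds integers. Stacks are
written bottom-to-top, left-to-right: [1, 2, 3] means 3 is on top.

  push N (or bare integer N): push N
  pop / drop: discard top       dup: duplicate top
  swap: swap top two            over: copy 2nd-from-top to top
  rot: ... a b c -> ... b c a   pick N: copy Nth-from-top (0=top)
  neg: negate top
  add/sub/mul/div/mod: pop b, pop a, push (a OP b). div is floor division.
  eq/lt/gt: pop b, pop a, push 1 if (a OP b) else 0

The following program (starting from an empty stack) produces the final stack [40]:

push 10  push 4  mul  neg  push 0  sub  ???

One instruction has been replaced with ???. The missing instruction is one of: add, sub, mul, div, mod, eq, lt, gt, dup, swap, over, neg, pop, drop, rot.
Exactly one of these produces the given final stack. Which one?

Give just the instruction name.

Answer: neg

Derivation:
Stack before ???: [-40]
Stack after ???:  [40]
The instruction that transforms [-40] -> [40] is: neg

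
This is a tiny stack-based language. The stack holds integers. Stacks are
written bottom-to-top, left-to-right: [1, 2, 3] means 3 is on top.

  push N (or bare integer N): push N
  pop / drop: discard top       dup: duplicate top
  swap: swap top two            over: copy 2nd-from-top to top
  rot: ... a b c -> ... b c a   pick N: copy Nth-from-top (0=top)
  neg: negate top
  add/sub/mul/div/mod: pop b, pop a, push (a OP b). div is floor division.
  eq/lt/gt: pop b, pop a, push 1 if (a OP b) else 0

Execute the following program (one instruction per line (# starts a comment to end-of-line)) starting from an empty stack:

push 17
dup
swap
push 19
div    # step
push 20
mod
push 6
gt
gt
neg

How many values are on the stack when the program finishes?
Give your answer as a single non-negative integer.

After 'push 17': stack = [17] (depth 1)
After 'dup': stack = [17, 17] (depth 2)
After 'swap': stack = [17, 17] (depth 2)
After 'push 19': stack = [17, 17, 19] (depth 3)
After 'div': stack = [17, 0] (depth 2)
After 'push 20': stack = [17, 0, 20] (depth 3)
After 'mod': stack = [17, 0] (depth 2)
After 'push 6': stack = [17, 0, 6] (depth 3)
After 'gt': stack = [17, 0] (depth 2)
After 'gt': stack = [1] (depth 1)
After 'neg': stack = [-1] (depth 1)

Answer: 1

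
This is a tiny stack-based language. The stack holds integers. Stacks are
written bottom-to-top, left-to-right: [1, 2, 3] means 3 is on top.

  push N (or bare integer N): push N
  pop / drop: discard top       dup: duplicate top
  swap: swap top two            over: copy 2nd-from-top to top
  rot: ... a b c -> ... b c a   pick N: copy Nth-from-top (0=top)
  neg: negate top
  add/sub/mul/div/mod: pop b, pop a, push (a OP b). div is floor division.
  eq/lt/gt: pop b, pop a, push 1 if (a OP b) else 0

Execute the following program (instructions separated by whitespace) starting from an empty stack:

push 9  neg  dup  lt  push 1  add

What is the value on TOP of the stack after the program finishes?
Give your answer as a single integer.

After 'push 9': [9]
After 'neg': [-9]
After 'dup': [-9, -9]
After 'lt': [0]
After 'push 1': [0, 1]
After 'add': [1]

Answer: 1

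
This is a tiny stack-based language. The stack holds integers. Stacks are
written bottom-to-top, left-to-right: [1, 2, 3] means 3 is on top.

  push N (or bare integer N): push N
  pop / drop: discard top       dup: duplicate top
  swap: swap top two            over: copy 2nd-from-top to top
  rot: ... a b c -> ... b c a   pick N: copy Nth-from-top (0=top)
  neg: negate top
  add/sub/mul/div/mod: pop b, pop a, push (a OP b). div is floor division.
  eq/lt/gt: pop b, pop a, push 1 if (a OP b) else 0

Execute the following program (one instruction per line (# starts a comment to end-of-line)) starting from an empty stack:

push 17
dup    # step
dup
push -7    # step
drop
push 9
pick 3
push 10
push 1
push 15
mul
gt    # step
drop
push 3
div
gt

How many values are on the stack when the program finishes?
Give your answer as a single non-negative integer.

Answer: 4

Derivation:
After 'push 17': stack = [17] (depth 1)
After 'dup': stack = [17, 17] (depth 2)
After 'dup': stack = [17, 17, 17] (depth 3)
After 'push -7': stack = [17, 17, 17, -7] (depth 4)
After 'drop': stack = [17, 17, 17] (depth 3)
After 'push 9': stack = [17, 17, 17, 9] (depth 4)
After 'pick 3': stack = [17, 17, 17, 9, 17] (depth 5)
After 'push 10': stack = [17, 17, 17, 9, 17, 10] (depth 6)
After 'push 1': stack = [17, 17, 17, 9, 17, 10, 1] (depth 7)
After 'push 15': stack = [17, 17, 17, 9, 17, 10, 1, 15] (depth 8)
After 'mul': stack = [17, 17, 17, 9, 17, 10, 15] (depth 7)
After 'gt': stack = [17, 17, 17, 9, 17, 0] (depth 6)
After 'drop': stack = [17, 17, 17, 9, 17] (depth 5)
After 'push 3': stack = [17, 17, 17, 9, 17, 3] (depth 6)
After 'div': stack = [17, 17, 17, 9, 5] (depth 5)
After 'gt': stack = [17, 17, 17, 1] (depth 4)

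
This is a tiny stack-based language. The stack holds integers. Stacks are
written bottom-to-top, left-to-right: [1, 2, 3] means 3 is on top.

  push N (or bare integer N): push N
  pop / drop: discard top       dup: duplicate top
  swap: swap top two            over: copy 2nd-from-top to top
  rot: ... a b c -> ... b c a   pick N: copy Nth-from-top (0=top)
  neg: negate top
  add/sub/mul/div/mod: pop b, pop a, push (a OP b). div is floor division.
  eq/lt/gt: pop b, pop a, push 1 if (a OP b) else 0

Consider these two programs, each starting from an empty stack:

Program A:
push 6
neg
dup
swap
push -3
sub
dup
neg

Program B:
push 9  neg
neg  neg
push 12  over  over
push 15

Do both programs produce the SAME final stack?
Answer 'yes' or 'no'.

Answer: no

Derivation:
Program A trace:
  After 'push 6': [6]
  After 'neg': [-6]
  After 'dup': [-6, -6]
  After 'swap': [-6, -6]
  After 'push -3': [-6, -6, -3]
  After 'sub': [-6, -3]
  After 'dup': [-6, -3, -3]
  After 'neg': [-6, -3, 3]
Program A final stack: [-6, -3, 3]

Program B trace:
  After 'push 9': [9]
  After 'neg': [-9]
  After 'neg': [9]
  After 'neg': [-9]
  After 'push 12': [-9, 12]
  After 'over': [-9, 12, -9]
  After 'over': [-9, 12, -9, 12]
  After 'push 15': [-9, 12, -9, 12, 15]
Program B final stack: [-9, 12, -9, 12, 15]
Same: no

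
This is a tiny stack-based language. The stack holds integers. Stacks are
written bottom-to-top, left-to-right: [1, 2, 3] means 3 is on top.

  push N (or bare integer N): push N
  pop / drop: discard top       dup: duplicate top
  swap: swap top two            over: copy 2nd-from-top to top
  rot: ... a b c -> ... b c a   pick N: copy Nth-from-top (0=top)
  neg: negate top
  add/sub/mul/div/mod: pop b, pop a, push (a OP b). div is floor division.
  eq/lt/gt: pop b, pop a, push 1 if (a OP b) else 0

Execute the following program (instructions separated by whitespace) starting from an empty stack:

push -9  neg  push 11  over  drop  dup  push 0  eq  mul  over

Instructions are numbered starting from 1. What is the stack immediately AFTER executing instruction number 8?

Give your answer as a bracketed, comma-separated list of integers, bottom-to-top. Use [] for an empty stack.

Answer: [9, 11, 0]

Derivation:
Step 1 ('push -9'): [-9]
Step 2 ('neg'): [9]
Step 3 ('push 11'): [9, 11]
Step 4 ('over'): [9, 11, 9]
Step 5 ('drop'): [9, 11]
Step 6 ('dup'): [9, 11, 11]
Step 7 ('push 0'): [9, 11, 11, 0]
Step 8 ('eq'): [9, 11, 0]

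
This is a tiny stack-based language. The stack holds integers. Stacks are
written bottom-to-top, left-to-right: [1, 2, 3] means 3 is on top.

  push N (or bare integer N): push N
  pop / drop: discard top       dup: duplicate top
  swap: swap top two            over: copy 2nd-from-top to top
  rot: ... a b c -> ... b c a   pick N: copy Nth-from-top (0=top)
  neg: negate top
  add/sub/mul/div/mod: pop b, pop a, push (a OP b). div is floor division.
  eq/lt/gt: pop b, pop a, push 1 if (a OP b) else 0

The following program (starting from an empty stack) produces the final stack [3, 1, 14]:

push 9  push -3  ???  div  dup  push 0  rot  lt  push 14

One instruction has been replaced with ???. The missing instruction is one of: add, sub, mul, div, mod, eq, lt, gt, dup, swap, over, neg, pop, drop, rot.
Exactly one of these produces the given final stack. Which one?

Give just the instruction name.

Stack before ???: [9, -3]
Stack after ???:  [9, 3]
The instruction that transforms [9, -3] -> [9, 3] is: neg

Answer: neg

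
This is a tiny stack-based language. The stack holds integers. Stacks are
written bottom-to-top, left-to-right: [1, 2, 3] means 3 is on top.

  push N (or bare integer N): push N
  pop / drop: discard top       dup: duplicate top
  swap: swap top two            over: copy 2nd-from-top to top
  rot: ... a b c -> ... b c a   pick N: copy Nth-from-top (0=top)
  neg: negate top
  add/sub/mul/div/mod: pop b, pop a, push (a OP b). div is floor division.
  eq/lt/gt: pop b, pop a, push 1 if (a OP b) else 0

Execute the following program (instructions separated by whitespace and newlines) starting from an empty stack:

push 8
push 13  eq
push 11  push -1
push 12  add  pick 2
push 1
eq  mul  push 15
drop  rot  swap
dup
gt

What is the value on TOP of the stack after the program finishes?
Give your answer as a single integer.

After 'push 8': [8]
After 'push 13': [8, 13]
After 'eq': [0]
After 'push 11': [0, 11]
After 'push -1': [0, 11, -1]
After 'push 12': [0, 11, -1, 12]
After 'add': [0, 11, 11]
After 'pick 2': [0, 11, 11, 0]
After 'push 1': [0, 11, 11, 0, 1]
After 'eq': [0, 11, 11, 0]
After 'mul': [0, 11, 0]
After 'push 15': [0, 11, 0, 15]
After 'drop': [0, 11, 0]
After 'rot': [11, 0, 0]
After 'swap': [11, 0, 0]
After 'dup': [11, 0, 0, 0]
After 'gt': [11, 0, 0]

Answer: 0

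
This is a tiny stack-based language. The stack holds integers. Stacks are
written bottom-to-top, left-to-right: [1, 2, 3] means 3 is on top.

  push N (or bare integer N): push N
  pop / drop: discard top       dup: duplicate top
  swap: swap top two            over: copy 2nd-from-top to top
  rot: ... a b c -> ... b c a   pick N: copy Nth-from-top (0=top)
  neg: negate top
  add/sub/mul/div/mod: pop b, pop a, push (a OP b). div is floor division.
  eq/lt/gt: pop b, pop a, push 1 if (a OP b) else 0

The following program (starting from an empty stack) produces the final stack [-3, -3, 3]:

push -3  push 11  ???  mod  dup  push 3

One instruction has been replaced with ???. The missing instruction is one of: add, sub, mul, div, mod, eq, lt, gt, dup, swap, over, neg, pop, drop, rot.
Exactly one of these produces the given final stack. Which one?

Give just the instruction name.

Stack before ???: [-3, 11]
Stack after ???:  [-3, -11]
The instruction that transforms [-3, 11] -> [-3, -11] is: neg

Answer: neg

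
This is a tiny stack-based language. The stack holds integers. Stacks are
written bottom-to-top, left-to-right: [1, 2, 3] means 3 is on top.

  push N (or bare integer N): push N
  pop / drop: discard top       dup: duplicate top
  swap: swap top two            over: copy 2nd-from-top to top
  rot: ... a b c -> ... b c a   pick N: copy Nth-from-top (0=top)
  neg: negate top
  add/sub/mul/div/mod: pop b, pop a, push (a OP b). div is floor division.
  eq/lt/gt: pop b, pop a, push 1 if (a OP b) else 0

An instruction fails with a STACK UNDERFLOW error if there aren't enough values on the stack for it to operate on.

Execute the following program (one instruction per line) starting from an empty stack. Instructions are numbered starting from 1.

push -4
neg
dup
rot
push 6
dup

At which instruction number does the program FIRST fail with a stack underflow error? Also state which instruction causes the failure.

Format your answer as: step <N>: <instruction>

Step 1 ('push -4'): stack = [-4], depth = 1
Step 2 ('neg'): stack = [4], depth = 1
Step 3 ('dup'): stack = [4, 4], depth = 2
Step 4 ('rot'): needs 3 value(s) but depth is 2 — STACK UNDERFLOW

Answer: step 4: rot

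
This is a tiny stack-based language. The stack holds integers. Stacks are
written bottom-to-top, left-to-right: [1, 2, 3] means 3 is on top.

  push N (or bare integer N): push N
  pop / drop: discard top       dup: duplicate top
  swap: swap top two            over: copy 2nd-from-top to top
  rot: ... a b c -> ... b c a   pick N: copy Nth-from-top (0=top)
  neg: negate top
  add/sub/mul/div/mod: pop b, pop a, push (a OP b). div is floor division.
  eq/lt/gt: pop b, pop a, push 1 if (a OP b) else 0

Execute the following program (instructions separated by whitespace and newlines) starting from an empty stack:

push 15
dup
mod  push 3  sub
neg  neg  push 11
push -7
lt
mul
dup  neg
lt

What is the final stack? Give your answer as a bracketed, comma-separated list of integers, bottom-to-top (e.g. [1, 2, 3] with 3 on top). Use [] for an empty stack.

After 'push 15': [15]
After 'dup': [15, 15]
After 'mod': [0]
After 'push 3': [0, 3]
After 'sub': [-3]
After 'neg': [3]
After 'neg': [-3]
After 'push 11': [-3, 11]
After 'push -7': [-3, 11, -7]
After 'lt': [-3, 0]
After 'mul': [0]
After 'dup': [0, 0]
After 'neg': [0, 0]
After 'lt': [0]

Answer: [0]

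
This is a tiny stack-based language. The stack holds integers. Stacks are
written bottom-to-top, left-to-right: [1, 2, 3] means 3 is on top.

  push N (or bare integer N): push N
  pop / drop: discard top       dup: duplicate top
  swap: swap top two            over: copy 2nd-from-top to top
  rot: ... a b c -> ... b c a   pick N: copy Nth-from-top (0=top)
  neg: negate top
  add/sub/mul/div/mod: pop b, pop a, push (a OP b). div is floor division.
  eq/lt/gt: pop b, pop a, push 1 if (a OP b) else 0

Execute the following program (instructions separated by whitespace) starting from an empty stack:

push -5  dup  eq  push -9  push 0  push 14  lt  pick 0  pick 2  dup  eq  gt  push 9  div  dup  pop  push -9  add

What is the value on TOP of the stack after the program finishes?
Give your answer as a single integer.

Answer: -9

Derivation:
After 'push -5': [-5]
After 'dup': [-5, -5]
After 'eq': [1]
After 'push -9': [1, -9]
After 'push 0': [1, -9, 0]
After 'push 14': [1, -9, 0, 14]
After 'lt': [1, -9, 1]
After 'pick 0': [1, -9, 1, 1]
After 'pick 2': [1, -9, 1, 1, -9]
After 'dup': [1, -9, 1, 1, -9, -9]
After 'eq': [1, -9, 1, 1, 1]
After 'gt': [1, -9, 1, 0]
After 'push 9': [1, -9, 1, 0, 9]
After 'div': [1, -9, 1, 0]
After 'dup': [1, -9, 1, 0, 0]
After 'pop': [1, -9, 1, 0]
After 'push -9': [1, -9, 1, 0, -9]
After 'add': [1, -9, 1, -9]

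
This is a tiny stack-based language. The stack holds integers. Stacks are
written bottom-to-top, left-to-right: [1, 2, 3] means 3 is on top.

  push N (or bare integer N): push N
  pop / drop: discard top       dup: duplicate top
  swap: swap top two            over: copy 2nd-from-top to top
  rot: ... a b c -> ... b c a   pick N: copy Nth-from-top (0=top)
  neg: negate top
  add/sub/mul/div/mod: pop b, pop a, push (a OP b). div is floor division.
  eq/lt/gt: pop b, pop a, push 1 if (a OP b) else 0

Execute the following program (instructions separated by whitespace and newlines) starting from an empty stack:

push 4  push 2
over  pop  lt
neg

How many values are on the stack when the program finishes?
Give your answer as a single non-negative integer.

Answer: 1

Derivation:
After 'push 4': stack = [4] (depth 1)
After 'push 2': stack = [4, 2] (depth 2)
After 'over': stack = [4, 2, 4] (depth 3)
After 'pop': stack = [4, 2] (depth 2)
After 'lt': stack = [0] (depth 1)
After 'neg': stack = [0] (depth 1)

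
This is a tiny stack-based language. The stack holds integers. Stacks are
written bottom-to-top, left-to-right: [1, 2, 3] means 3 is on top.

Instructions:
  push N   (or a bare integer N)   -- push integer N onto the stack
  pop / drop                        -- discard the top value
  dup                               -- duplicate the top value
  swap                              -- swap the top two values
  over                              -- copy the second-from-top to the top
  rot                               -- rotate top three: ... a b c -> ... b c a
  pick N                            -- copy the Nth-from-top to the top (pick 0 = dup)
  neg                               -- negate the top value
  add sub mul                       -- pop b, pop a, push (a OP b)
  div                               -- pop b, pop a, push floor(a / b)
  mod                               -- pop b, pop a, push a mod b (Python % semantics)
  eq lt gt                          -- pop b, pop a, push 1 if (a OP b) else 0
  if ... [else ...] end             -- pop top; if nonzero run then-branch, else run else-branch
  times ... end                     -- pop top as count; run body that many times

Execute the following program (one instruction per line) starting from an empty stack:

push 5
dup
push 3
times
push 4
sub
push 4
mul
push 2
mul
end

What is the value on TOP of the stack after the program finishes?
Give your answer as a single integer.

Answer: 224

Derivation:
After 'push 5': [5]
After 'dup': [5, 5]
After 'push 3': [5, 5, 3]
After 'times': [5, 5]
After 'push 4': [5, 5, 4]
After 'sub': [5, 1]
After 'push 4': [5, 1, 4]
After 'mul': [5, 4]
After 'push 2': [5, 4, 2]
After 'mul': [5, 8]
  ...
After 'push 4': [5, 4, 4]
After 'mul': [5, 16]
After 'push 2': [5, 16, 2]
After 'mul': [5, 32]
After 'push 4': [5, 32, 4]
After 'sub': [5, 28]
After 'push 4': [5, 28, 4]
After 'mul': [5, 112]
After 'push 2': [5, 112, 2]
After 'mul': [5, 224]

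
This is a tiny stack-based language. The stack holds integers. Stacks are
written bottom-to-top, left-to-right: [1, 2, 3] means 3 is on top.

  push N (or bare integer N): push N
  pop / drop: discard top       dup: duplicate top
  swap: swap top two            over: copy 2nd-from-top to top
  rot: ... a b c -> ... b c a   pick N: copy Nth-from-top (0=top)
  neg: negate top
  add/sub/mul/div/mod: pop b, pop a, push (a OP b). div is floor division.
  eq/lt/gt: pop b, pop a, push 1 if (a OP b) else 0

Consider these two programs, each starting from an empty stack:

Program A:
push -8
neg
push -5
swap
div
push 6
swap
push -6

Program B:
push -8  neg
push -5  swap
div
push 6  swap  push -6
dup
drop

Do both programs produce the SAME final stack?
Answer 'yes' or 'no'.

Answer: yes

Derivation:
Program A trace:
  After 'push -8': [-8]
  After 'neg': [8]
  After 'push -5': [8, -5]
  After 'swap': [-5, 8]
  After 'div': [-1]
  After 'push 6': [-1, 6]
  After 'swap': [6, -1]
  After 'push -6': [6, -1, -6]
Program A final stack: [6, -1, -6]

Program B trace:
  After 'push -8': [-8]
  After 'neg': [8]
  After 'push -5': [8, -5]
  After 'swap': [-5, 8]
  After 'div': [-1]
  After 'push 6': [-1, 6]
  After 'swap': [6, -1]
  After 'push -6': [6, -1, -6]
  After 'dup': [6, -1, -6, -6]
  After 'drop': [6, -1, -6]
Program B final stack: [6, -1, -6]
Same: yes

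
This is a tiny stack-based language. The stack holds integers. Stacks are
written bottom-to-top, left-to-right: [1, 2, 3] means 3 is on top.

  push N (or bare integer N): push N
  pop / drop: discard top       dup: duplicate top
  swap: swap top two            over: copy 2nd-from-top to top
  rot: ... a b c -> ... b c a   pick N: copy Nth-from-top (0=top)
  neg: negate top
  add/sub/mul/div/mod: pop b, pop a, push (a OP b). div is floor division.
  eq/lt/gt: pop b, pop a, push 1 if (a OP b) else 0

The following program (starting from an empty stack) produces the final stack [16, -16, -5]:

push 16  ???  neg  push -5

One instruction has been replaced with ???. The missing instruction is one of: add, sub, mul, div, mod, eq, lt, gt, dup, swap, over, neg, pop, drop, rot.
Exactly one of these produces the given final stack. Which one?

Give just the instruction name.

Answer: dup

Derivation:
Stack before ???: [16]
Stack after ???:  [16, 16]
The instruction that transforms [16] -> [16, 16] is: dup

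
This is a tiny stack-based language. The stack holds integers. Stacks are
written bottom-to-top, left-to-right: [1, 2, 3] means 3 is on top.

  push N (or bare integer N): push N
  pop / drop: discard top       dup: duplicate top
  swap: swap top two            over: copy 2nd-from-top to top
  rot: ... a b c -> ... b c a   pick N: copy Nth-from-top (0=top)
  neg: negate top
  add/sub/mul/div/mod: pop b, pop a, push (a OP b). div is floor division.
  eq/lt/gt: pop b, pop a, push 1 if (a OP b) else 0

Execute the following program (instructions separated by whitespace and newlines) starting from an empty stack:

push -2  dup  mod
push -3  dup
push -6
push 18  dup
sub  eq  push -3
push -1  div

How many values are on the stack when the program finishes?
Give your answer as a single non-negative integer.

Answer: 5

Derivation:
After 'push -2': stack = [-2] (depth 1)
After 'dup': stack = [-2, -2] (depth 2)
After 'mod': stack = [0] (depth 1)
After 'push -3': stack = [0, -3] (depth 2)
After 'dup': stack = [0, -3, -3] (depth 3)
After 'push -6': stack = [0, -3, -3, -6] (depth 4)
After 'push 18': stack = [0, -3, -3, -6, 18] (depth 5)
After 'dup': stack = [0, -3, -3, -6, 18, 18] (depth 6)
After 'sub': stack = [0, -3, -3, -6, 0] (depth 5)
After 'eq': stack = [0, -3, -3, 0] (depth 4)
After 'push -3': stack = [0, -3, -3, 0, -3] (depth 5)
After 'push -1': stack = [0, -3, -3, 0, -3, -1] (depth 6)
After 'div': stack = [0, -3, -3, 0, 3] (depth 5)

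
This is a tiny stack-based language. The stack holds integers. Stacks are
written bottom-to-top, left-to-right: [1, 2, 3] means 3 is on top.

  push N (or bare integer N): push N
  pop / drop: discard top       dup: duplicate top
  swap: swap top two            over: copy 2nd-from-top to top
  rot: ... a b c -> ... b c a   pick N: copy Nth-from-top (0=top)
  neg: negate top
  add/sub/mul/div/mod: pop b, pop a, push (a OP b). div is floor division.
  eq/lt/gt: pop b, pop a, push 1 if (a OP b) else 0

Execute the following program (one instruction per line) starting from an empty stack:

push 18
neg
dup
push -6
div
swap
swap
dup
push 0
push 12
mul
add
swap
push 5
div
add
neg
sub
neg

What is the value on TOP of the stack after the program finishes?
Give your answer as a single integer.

After 'push 18': [18]
After 'neg': [-18]
After 'dup': [-18, -18]
After 'push -6': [-18, -18, -6]
After 'div': [-18, 3]
After 'swap': [3, -18]
After 'swap': [-18, 3]
After 'dup': [-18, 3, 3]
After 'push 0': [-18, 3, 3, 0]
After 'push 12': [-18, 3, 3, 0, 12]
After 'mul': [-18, 3, 3, 0]
After 'add': [-18, 3, 3]
After 'swap': [-18, 3, 3]
After 'push 5': [-18, 3, 3, 5]
After 'div': [-18, 3, 0]
After 'add': [-18, 3]
After 'neg': [-18, -3]
After 'sub': [-15]
After 'neg': [15]

Answer: 15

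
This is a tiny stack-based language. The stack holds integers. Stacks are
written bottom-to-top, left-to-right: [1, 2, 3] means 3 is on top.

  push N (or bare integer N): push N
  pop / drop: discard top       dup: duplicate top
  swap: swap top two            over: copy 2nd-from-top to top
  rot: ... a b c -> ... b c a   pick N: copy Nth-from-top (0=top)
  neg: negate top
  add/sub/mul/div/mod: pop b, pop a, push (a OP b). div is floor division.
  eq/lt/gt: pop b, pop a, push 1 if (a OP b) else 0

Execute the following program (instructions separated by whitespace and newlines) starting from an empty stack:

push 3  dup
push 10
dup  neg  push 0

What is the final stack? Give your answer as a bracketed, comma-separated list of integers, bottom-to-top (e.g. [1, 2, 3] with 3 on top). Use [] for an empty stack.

Answer: [3, 3, 10, -10, 0]

Derivation:
After 'push 3': [3]
After 'dup': [3, 3]
After 'push 10': [3, 3, 10]
After 'dup': [3, 3, 10, 10]
After 'neg': [3, 3, 10, -10]
After 'push 0': [3, 3, 10, -10, 0]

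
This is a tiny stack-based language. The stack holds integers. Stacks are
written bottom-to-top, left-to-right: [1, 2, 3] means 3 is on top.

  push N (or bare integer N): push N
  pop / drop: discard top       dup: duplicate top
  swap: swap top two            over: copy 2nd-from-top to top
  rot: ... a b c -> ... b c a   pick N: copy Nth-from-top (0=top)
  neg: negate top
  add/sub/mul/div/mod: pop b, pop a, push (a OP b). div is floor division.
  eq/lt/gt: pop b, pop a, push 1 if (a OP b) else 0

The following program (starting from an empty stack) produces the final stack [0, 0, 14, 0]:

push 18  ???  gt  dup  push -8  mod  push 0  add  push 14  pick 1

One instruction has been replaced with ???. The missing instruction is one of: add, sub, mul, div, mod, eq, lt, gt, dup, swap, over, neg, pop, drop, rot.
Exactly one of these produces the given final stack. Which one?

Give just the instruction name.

Answer: dup

Derivation:
Stack before ???: [18]
Stack after ???:  [18, 18]
The instruction that transforms [18] -> [18, 18] is: dup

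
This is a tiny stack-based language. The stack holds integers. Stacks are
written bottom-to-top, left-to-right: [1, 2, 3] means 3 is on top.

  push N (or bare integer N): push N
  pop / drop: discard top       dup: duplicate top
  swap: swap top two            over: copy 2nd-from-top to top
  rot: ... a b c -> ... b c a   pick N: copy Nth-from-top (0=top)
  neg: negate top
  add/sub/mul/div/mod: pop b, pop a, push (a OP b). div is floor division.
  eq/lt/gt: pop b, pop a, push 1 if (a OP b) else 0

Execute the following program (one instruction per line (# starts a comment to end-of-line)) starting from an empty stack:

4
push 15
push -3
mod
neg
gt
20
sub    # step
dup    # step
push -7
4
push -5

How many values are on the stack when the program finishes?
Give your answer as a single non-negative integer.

After 'push 4': stack = [4] (depth 1)
After 'push 15': stack = [4, 15] (depth 2)
After 'push -3': stack = [4, 15, -3] (depth 3)
After 'mod': stack = [4, 0] (depth 2)
After 'neg': stack = [4, 0] (depth 2)
After 'gt': stack = [1] (depth 1)
After 'push 20': stack = [1, 20] (depth 2)
After 'sub': stack = [-19] (depth 1)
After 'dup': stack = [-19, -19] (depth 2)
After 'push -7': stack = [-19, -19, -7] (depth 3)
After 'push 4': stack = [-19, -19, -7, 4] (depth 4)
After 'push -5': stack = [-19, -19, -7, 4, -5] (depth 5)

Answer: 5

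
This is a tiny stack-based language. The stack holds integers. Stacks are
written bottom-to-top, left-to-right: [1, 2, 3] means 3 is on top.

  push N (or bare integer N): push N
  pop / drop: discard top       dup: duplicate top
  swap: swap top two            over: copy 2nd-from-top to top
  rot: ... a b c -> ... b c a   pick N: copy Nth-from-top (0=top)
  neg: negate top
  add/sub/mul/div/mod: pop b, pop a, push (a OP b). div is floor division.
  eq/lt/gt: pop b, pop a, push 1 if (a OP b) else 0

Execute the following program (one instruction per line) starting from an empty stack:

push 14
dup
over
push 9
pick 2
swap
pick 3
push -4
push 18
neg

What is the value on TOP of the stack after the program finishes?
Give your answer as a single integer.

Answer: -18

Derivation:
After 'push 14': [14]
After 'dup': [14, 14]
After 'over': [14, 14, 14]
After 'push 9': [14, 14, 14, 9]
After 'pick 2': [14, 14, 14, 9, 14]
After 'swap': [14, 14, 14, 14, 9]
After 'pick 3': [14, 14, 14, 14, 9, 14]
After 'push -4': [14, 14, 14, 14, 9, 14, -4]
After 'push 18': [14, 14, 14, 14, 9, 14, -4, 18]
After 'neg': [14, 14, 14, 14, 9, 14, -4, -18]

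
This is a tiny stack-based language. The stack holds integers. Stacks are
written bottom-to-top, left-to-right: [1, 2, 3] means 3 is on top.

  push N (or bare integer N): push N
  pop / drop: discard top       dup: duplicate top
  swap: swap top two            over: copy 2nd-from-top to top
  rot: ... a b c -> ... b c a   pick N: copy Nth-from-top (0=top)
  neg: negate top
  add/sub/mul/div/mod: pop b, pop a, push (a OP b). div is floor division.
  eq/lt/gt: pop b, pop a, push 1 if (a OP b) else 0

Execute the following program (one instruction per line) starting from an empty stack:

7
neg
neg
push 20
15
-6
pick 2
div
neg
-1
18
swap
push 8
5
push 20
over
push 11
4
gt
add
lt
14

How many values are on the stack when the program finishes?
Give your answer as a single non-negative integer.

After 'push 7': stack = [7] (depth 1)
After 'neg': stack = [-7] (depth 1)
After 'neg': stack = [7] (depth 1)
After 'push 20': stack = [7, 20] (depth 2)
After 'push 15': stack = [7, 20, 15] (depth 3)
After 'push -6': stack = [7, 20, 15, -6] (depth 4)
After 'pick 2': stack = [7, 20, 15, -6, 20] (depth 5)
After 'div': stack = [7, 20, 15, -1] (depth 4)
After 'neg': stack = [7, 20, 15, 1] (depth 4)
After 'push -1': stack = [7, 20, 15, 1, -1] (depth 5)
  ...
After 'push 8': stack = [7, 20, 15, 1, 18, -1, 8] (depth 7)
After 'push 5': stack = [7, 20, 15, 1, 18, -1, 8, 5] (depth 8)
After 'push 20': stack = [7, 20, 15, 1, 18, -1, 8, 5, 20] (depth 9)
After 'over': stack = [7, 20, 15, 1, 18, -1, 8, 5, 20, 5] (depth 10)
After 'push 11': stack = [7, 20, 15, 1, 18, -1, 8, 5, 20, 5, 11] (depth 11)
After 'push 4': stack = [7, 20, 15, 1, 18, -1, 8, 5, 20, 5, 11, 4] (depth 12)
After 'gt': stack = [7, 20, 15, 1, 18, -1, 8, 5, 20, 5, 1] (depth 11)
After 'add': stack = [7, 20, 15, 1, 18, -1, 8, 5, 20, 6] (depth 10)
After 'lt': stack = [7, 20, 15, 1, 18, -1, 8, 5, 0] (depth 9)
After 'push 14': stack = [7, 20, 15, 1, 18, -1, 8, 5, 0, 14] (depth 10)

Answer: 10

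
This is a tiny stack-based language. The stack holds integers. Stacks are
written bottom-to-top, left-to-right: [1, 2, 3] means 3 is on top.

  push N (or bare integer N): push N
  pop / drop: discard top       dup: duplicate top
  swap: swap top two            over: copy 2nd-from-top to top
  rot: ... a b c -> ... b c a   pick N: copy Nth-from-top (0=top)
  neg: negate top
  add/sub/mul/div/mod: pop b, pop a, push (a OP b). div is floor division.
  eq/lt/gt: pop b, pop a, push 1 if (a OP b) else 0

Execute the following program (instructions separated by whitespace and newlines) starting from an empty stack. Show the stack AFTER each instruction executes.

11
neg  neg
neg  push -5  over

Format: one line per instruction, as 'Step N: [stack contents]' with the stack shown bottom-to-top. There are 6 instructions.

Step 1: [11]
Step 2: [-11]
Step 3: [11]
Step 4: [-11]
Step 5: [-11, -5]
Step 6: [-11, -5, -11]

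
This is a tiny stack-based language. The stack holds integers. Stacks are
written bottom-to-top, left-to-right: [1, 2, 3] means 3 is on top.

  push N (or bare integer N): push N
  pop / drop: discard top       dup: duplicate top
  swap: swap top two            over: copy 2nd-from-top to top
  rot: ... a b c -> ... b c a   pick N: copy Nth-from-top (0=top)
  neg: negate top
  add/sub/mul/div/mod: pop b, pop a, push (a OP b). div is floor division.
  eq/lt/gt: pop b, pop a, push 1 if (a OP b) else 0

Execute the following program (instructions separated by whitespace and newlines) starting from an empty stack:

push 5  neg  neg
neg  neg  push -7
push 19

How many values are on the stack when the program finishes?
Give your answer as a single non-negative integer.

After 'push 5': stack = [5] (depth 1)
After 'neg': stack = [-5] (depth 1)
After 'neg': stack = [5] (depth 1)
After 'neg': stack = [-5] (depth 1)
After 'neg': stack = [5] (depth 1)
After 'push -7': stack = [5, -7] (depth 2)
After 'push 19': stack = [5, -7, 19] (depth 3)

Answer: 3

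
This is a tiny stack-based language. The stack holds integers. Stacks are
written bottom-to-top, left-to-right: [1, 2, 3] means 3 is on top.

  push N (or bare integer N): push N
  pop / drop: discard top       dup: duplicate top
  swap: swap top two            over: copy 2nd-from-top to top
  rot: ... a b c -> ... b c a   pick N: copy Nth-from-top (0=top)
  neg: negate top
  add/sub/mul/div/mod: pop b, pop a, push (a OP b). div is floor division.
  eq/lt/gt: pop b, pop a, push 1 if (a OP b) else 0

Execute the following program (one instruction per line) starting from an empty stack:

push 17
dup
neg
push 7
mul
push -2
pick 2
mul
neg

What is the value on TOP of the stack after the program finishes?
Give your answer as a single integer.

Answer: 34

Derivation:
After 'push 17': [17]
After 'dup': [17, 17]
After 'neg': [17, -17]
After 'push 7': [17, -17, 7]
After 'mul': [17, -119]
After 'push -2': [17, -119, -2]
After 'pick 2': [17, -119, -2, 17]
After 'mul': [17, -119, -34]
After 'neg': [17, -119, 34]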